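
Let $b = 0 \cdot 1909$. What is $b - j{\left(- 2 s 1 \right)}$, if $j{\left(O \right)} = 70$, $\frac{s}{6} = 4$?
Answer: $-70$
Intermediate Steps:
$s = 24$ ($s = 6 \cdot 4 = 24$)
$b = 0$
$b - j{\left(- 2 s 1 \right)} = 0 - 70 = -70$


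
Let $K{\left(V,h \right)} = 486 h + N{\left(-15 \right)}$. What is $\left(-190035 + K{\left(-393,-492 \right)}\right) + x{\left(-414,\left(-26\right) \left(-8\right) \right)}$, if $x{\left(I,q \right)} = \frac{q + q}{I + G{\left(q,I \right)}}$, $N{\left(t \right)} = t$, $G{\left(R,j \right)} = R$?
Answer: $- \frac{44203894}{103} \approx -4.2916 \cdot 10^{5}$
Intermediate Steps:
$K{\left(V,h \right)} = -15 + 486 h$ ($K{\left(V,h \right)} = 486 h - 15 = -15 + 486 h$)
$x{\left(I,q \right)} = \frac{2 q}{I + q}$ ($x{\left(I,q \right)} = \frac{q + q}{I + q} = \frac{2 q}{I + q}$)
$\left(-190035 + K{\left(-393,-492 \right)}\right) + x{\left(-414,\left(-26\right) \left(-8\right) \right)} = \left(-190035 + \left(-15 + 486 \left(-492\right)\right)\right) + \frac{2 \left(\left(-26\right) \left(-8\right)\right)}{-414 - -208} = \left(-190035 - 239127\right) + 2 \cdot 208 \frac{1}{-414 + 208} = \left(-190035 - 239127\right) + 2 \cdot 208 \frac{1}{-206} = -429162 + 2 \cdot 208 \left(- \frac{1}{206}\right) = -429162 - \frac{208}{103} = - \frac{44203894}{103}$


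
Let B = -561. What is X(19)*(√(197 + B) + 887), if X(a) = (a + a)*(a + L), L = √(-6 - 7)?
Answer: 38*(19 + I*√13)*(887 + 2*I*√91) ≈ 6.378e+5 + 1.353e+5*I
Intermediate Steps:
L = I*√13 (L = √(-13) = I*√13 ≈ 3.6056*I)
X(a) = 2*a*(a + I*√13) (X(a) = (a + a)*(a + I*√13) = (2*a)*(a + I*√13) = 2*a*(a + I*√13))
X(19)*(√(197 + B) + 887) = (2*19*(19 + I*√13))*(√(197 - 561) + 887) = (722 + 38*I*√13)*(√(-364) + 887) = (722 + 38*I*√13)*(2*I*√91 + 887) = (722 + 38*I*√13)*(887 + 2*I*√91)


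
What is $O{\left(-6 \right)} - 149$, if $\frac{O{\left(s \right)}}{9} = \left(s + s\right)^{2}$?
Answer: $1147$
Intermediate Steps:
$O{\left(s \right)} = 36 s^{2}$ ($O{\left(s \right)} = 9 \left(s + s\right)^{2} = 9 \left(2 s\right)^{2} = 9 \cdot 4 s^{2} = 36 s^{2}$)
$O{\left(-6 \right)} - 149 = 36 \left(-6\right)^{2} - 149 = 36 \cdot 36 - 149 = 1296 - 149 = 1147$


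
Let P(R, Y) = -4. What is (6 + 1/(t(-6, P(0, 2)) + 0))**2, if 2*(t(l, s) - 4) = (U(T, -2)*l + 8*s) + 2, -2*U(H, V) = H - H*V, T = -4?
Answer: 29929/841 ≈ 35.587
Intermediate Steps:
U(H, V) = -H/2 + H*V/2 (U(H, V) = -(H - H*V)/2 = -H/2 + H*V/2)
t(l, s) = 5 + 3*l + 4*s (t(l, s) = 4 + ((((1/2)*(-4)*(-1 - 2))*l + 8*s) + 2)/2 = 4 + ((((1/2)*(-4)*(-3))*l + 8*s) + 2)/2 = 4 + ((6*l + 8*s) + 2)/2 = 4 + (2 + 6*l + 8*s)/2 = 4 + (1 + 3*l + 4*s) = 5 + 3*l + 4*s)
(6 + 1/(t(-6, P(0, 2)) + 0))**2 = (6 + 1/((5 + 3*(-6) + 4*(-4)) + 0))**2 = (6 + 1/((5 - 18 - 16) + 0))**2 = (6 + 1/(-29 + 0))**2 = (6 + 1/(-29))**2 = (6 - 1/29)**2 = (173/29)**2 = 29929/841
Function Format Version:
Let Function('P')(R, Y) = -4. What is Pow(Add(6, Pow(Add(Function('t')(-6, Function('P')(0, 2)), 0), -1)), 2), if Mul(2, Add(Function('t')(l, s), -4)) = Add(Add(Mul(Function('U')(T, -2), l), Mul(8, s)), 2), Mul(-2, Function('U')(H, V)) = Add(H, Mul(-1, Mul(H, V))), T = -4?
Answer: Rational(29929, 841) ≈ 35.587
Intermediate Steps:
Function('U')(H, V) = Add(Mul(Rational(-1, 2), H), Mul(Rational(1, 2), H, V)) (Function('U')(H, V) = Mul(Rational(-1, 2), Add(H, Mul(-1, Mul(H, V)))) = Mul(Rational(-1, 2), Add(H, Mul(-1, H, V))) = Add(Mul(Rational(-1, 2), H), Mul(Rational(1, 2), H, V)))
Function('t')(l, s) = Add(5, Mul(3, l), Mul(4, s)) (Function('t')(l, s) = Add(4, Mul(Rational(1, 2), Add(Add(Mul(Mul(Rational(1, 2), -4, Add(-1, -2)), l), Mul(8, s)), 2))) = Add(4, Mul(Rational(1, 2), Add(Add(Mul(Mul(Rational(1, 2), -4, -3), l), Mul(8, s)), 2))) = Add(4, Mul(Rational(1, 2), Add(Add(Mul(6, l), Mul(8, s)), 2))) = Add(4, Mul(Rational(1, 2), Add(2, Mul(6, l), Mul(8, s)))) = Add(4, Add(1, Mul(3, l), Mul(4, s))) = Add(5, Mul(3, l), Mul(4, s)))
Pow(Add(6, Pow(Add(Function('t')(-6, Function('P')(0, 2)), 0), -1)), 2) = Pow(Add(6, Pow(Add(Add(5, Mul(3, -6), Mul(4, -4)), 0), -1)), 2) = Pow(Add(6, Pow(Add(Add(5, -18, -16), 0), -1)), 2) = Pow(Add(6, Pow(Add(-29, 0), -1)), 2) = Pow(Add(6, Pow(-29, -1)), 2) = Pow(Add(6, Rational(-1, 29)), 2) = Pow(Rational(173, 29), 2) = Rational(29929, 841)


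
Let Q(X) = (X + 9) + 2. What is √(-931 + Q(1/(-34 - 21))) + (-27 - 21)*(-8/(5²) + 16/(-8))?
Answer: 2784/25 + I*√2783055/55 ≈ 111.36 + 30.332*I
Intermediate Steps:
Q(X) = 11 + X (Q(X) = (9 + X) + 2 = 11 + X)
√(-931 + Q(1/(-34 - 21))) + (-27 - 21)*(-8/(5²) + 16/(-8)) = √(-931 + (11 + 1/(-34 - 21))) + (-27 - 21)*(-8/(5²) + 16/(-8)) = √(-931 + (11 + 1/(-55))) - 48*(-8/25 + 16*(-⅛)) = √(-931 + (11 - 1/55)) - 48*(-8*1/25 - 2) = √(-931 + 604/55) - 48*(-8/25 - 2) = √(-50601/55) - 48*(-58/25) = I*√2783055/55 + 2784/25 = 2784/25 + I*√2783055/55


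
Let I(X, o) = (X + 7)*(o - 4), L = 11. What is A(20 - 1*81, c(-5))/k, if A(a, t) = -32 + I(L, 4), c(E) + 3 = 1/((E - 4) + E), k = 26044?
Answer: -8/6511 ≈ -0.0012287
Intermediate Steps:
c(E) = -3 + 1/(-4 + 2*E) (c(E) = -3 + 1/((E - 4) + E) = -3 + 1/((-4 + E) + E) = -3 + 1/(-4 + 2*E))
I(X, o) = (-4 + o)*(7 + X) (I(X, o) = (7 + X)*(-4 + o) = (-4 + o)*(7 + X))
A(a, t) = -32 (A(a, t) = -32 + (-28 - 4*11 + 7*4 + 11*4) = -32 + (-28 - 44 + 28 + 44) = -32 + 0 = -32)
A(20 - 1*81, c(-5))/k = -32/26044 = -32*1/26044 = -8/6511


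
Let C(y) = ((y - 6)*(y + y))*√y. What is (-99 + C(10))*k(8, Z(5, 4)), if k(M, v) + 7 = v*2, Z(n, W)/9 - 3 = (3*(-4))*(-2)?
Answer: -47421 + 38320*√10 ≈ 73758.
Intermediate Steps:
Z(n, W) = 243 (Z(n, W) = 27 + 9*((3*(-4))*(-2)) = 27 + 9*(-12*(-2)) = 27 + 9*24 = 27 + 216 = 243)
k(M, v) = -7 + 2*v (k(M, v) = -7 + v*2 = -7 + 2*v)
C(y) = 2*y^(3/2)*(-6 + y) (C(y) = ((-6 + y)*(2*y))*√y = (2*y*(-6 + y))*√y = 2*y^(3/2)*(-6 + y))
(-99 + C(10))*k(8, Z(5, 4)) = (-99 + 2*10^(3/2)*(-6 + 10))*(-7 + 2*243) = (-99 + 2*(10*√10)*4)*(-7 + 486) = (-99 + 80*√10)*479 = -47421 + 38320*√10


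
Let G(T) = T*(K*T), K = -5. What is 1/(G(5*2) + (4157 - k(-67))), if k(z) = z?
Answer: 1/3724 ≈ 0.00026853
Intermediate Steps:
G(T) = -5*T² (G(T) = T*(-5*T) = -5*T²)
1/(G(5*2) + (4157 - k(-67))) = 1/(-5*(5*2)² + (4157 - 1*(-67))) = 1/(-5*10² + (4157 + 67)) = 1/(-5*100 + 4224) = 1/(-500 + 4224) = 1/3724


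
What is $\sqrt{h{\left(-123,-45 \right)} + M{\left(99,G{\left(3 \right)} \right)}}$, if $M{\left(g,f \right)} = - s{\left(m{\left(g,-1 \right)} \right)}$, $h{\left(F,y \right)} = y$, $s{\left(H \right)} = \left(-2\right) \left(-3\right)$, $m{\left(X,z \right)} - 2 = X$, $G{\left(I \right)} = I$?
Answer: $i \sqrt{51} \approx 7.1414 i$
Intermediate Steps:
$m{\left(X,z \right)} = 2 + X$
$s{\left(H \right)} = 6$
$M{\left(g,f \right)} = -6$ ($M{\left(g,f \right)} = \left(-1\right) 6 = -6$)
$\sqrt{h{\left(-123,-45 \right)} + M{\left(99,G{\left(3 \right)} \right)}} = \sqrt{-45 - 6} = \sqrt{-51} = i \sqrt{51}$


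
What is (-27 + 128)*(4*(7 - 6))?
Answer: 404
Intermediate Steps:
(-27 + 128)*(4*(7 - 6)) = 101*(4*1) = 101*4 = 404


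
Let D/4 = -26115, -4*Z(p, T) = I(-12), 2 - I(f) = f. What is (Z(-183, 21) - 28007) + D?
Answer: -264941/2 ≈ -1.3247e+5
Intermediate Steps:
I(f) = 2 - f
Z(p, T) = -7/2 (Z(p, T) = -(2 - 1*(-12))/4 = -(2 + 12)/4 = -1/4*14 = -7/2)
D = -104460 (D = 4*(-26115) = -104460)
(Z(-183, 21) - 28007) + D = (-7/2 - 28007) - 104460 = -56021/2 - 104460 = -264941/2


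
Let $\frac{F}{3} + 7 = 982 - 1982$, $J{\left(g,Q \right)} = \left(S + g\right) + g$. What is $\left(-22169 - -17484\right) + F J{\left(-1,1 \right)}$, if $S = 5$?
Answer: $-13748$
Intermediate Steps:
$J{\left(g,Q \right)} = 5 + 2 g$ ($J{\left(g,Q \right)} = \left(5 + g\right) + g = 5 + 2 g$)
$F = -3021$ ($F = -21 + 3 \left(982 - 1982\right) = -21 + 3 \left(-1000\right) = -21 - 3000 = -3021$)
$\left(-22169 - -17484\right) + F J{\left(-1,1 \right)} = \left(-22169 - -17484\right) - 3021 \left(5 + 2 \left(-1\right)\right) = \left(-22169 + 17484\right) - 3021 \left(5 - 2\right) = -4685 - 9063 = -13748$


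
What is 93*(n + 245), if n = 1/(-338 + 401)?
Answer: 478516/21 ≈ 22786.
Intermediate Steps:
n = 1/63 ≈ 0.015873
93*(n + 245) = 93*(1/63 + 245) = 93*(15436/63) = 478516/21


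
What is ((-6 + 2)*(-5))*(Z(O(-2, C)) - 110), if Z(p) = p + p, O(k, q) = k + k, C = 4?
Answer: -2360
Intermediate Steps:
O(k, q) = 2*k
Z(p) = 2*p
((-6 + 2)*(-5))*(Z(O(-2, C)) - 110) = ((-6 + 2)*(-5))*(2*(2*(-2)) - 110) = (-4*(-5))*(2*(-4) - 110) = 20*(-8 - 110) = 20*(-118) = -2360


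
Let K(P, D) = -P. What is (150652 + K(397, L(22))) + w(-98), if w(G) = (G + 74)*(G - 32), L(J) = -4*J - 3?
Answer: 153375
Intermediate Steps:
L(J) = -3 - 4*J
w(G) = (-32 + G)*(74 + G) (w(G) = (74 + G)*(-32 + G) = (-32 + G)*(74 + G))
(150652 + K(397, L(22))) + w(-98) = (150652 - 1*397) + (-2368 + (-98)² + 42*(-98)) = (150652 - 397) + (-2368 + 9604 - 4116) = 150255 + 3120 = 153375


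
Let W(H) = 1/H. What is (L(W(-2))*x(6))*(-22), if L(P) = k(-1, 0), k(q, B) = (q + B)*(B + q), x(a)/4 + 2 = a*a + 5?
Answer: -3432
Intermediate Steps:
x(a) = 12 + 4*a² (x(a) = -8 + 4*(a*a + 5) = -8 + 4*(a² + 5) = -8 + 4*(5 + a²) = -8 + (20 + 4*a²) = 12 + 4*a²)
k(q, B) = (B + q)² (k(q, B) = (B + q)*(B + q) = (B + q)²)
L(P) = 1 (L(P) = (0 - 1)² = (-1)² = 1)
(L(W(-2))*x(6))*(-22) = (1*(12 + 4*6²))*(-22) = (1*(12 + 4*36))*(-22) = (1*(12 + 144))*(-22) = (1*156)*(-22) = 156*(-22) = -3432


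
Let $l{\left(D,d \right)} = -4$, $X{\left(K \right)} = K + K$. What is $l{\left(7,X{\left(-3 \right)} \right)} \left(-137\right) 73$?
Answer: $40004$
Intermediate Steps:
$X{\left(K \right)} = 2 K$
$l{\left(7,X{\left(-3 \right)} \right)} \left(-137\right) 73 = \left(-4\right) \left(-137\right) 73 = 548 \cdot 73 = 40004$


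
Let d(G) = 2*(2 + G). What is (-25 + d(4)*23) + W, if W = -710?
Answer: -459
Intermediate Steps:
d(G) = 4 + 2*G
(-25 + d(4)*23) + W = (-25 + (4 + 2*4)*23) - 710 = (-25 + (4 + 8)*23) - 710 = (-25 + 12*23) - 710 = (-25 + 276) - 710 = 251 - 710 = -459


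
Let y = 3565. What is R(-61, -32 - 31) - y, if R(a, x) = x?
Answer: -3628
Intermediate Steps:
R(-61, -32 - 31) - y = (-32 - 31) - 1*3565 = -63 - 3565 = -3628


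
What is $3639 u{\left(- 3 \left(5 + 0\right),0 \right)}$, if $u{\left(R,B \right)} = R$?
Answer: $-54585$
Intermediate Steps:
$3639 u{\left(- 3 \left(5 + 0\right),0 \right)} = 3639 \left(- 3 \left(5 + 0\right)\right) = 3639 \left(\left(-3\right) 5\right) = 3639 \left(-15\right) = -54585$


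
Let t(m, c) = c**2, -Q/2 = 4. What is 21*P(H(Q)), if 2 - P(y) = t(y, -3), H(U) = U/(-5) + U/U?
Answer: -147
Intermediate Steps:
Q = -8 (Q = -2*4 = -8)
H(U) = 1 - U/5 (H(U) = U*(-1/5) + 1 = -U/5 + 1 = 1 - U/5)
P(y) = -7 (P(y) = 2 - 1*(-3)**2 = 2 - 1*9 = 2 - 9 = -7)
21*P(H(Q)) = 21*(-7) = -147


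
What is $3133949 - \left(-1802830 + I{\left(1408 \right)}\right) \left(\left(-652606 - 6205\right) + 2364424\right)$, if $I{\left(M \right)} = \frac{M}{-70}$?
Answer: $\frac{15374838629631}{5} \approx 3.075 \cdot 10^{12}$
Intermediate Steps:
$I{\left(M \right)} = - \frac{M}{70}$ ($I{\left(M \right)} = M \left(- \frac{1}{70}\right) = - \frac{M}{70}$)
$3133949 - \left(-1802830 + I{\left(1408 \right)}\right) \left(\left(-652606 - 6205\right) + 2364424\right) = 3133949 - \left(-1802830 - \frac{704}{35}\right) \left(\left(-652606 - 6205\right) + 2364424\right) = 3133949 - \left(-1802830 - \frac{704}{35}\right) \left(-658811 + 2364424\right) = 3133949 - \left(- \frac{63099754}{35}\right) 1705613 = 3133949 - - \frac{15374822959886}{5} = 3133949 + \frac{15374822959886}{5} = \frac{15374838629631}{5}$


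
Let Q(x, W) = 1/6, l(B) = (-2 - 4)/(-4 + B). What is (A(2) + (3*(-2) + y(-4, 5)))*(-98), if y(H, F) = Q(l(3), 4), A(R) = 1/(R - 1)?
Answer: 1421/3 ≈ 473.67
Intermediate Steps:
A(R) = 1/(-1 + R)
l(B) = -6/(-4 + B)
Q(x, W) = 1/6
y(H, F) = 1/6
(A(2) + (3*(-2) + y(-4, 5)))*(-98) = (1/(-1 + 2) + (3*(-2) + 1/6))*(-98) = (1/1 + (-6 + 1/6))*(-98) = (1 - 35/6)*(-98) = -29/6*(-98) = 1421/3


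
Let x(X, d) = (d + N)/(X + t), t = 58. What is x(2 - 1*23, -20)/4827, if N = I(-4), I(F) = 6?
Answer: -14/178599 ≈ -7.8388e-5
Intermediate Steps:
N = 6
x(X, d) = (6 + d)/(58 + X) (x(X, d) = (d + 6)/(X + 58) = (6 + d)/(58 + X))
x(2 - 1*23, -20)/4827 = ((6 - 20)/(58 + (2 - 1*23)))/4827 = (-14/(58 + (2 - 23)))*(1/4827) = (-14/(58 - 21))*(1/4827) = (-14/37)*(1/4827) = ((1/37)*(-14))*(1/4827) = -14/37*1/4827 = -14/178599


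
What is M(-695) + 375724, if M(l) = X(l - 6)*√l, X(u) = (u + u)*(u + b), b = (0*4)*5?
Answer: 375724 + 982802*I*√695 ≈ 3.7572e+5 + 2.5909e+7*I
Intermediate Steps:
b = 0 (b = 0*5 = 0)
X(u) = 2*u² (X(u) = (u + u)*(u + 0) = (2*u)*u = 2*u²)
M(l) = 2*√l*(-6 + l)² (M(l) = (2*(l - 6)²)*√l = (2*(-6 + l)²)*√l = 2*√l*(-6 + l)²)
M(-695) + 375724 = 2*√(-695)*(-6 - 695)² + 375724 = 2*(I*√695)*(-701)² + 375724 = 2*(I*√695)*491401 + 375724 = 982802*I*√695 + 375724 = 375724 + 982802*I*√695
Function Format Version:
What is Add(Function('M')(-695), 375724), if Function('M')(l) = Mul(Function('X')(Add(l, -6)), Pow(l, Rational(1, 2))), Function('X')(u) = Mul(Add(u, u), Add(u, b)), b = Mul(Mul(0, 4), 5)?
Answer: Add(375724, Mul(982802, I, Pow(695, Rational(1, 2)))) ≈ Add(3.7572e+5, Mul(2.5909e+7, I))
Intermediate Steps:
b = 0 (b = Mul(0, 5) = 0)
Function('X')(u) = Mul(2, Pow(u, 2)) (Function('X')(u) = Mul(Add(u, u), Add(u, 0)) = Mul(Mul(2, u), u) = Mul(2, Pow(u, 2)))
Function('M')(l) = Mul(2, Pow(l, Rational(1, 2)), Pow(Add(-6, l), 2)) (Function('M')(l) = Mul(Mul(2, Pow(Add(l, -6), 2)), Pow(l, Rational(1, 2))) = Mul(Mul(2, Pow(Add(-6, l), 2)), Pow(l, Rational(1, 2))) = Mul(2, Pow(l, Rational(1, 2)), Pow(Add(-6, l), 2)))
Add(Function('M')(-695), 375724) = Add(Mul(2, Pow(-695, Rational(1, 2)), Pow(Add(-6, -695), 2)), 375724) = Add(Mul(2, Mul(I, Pow(695, Rational(1, 2))), Pow(-701, 2)), 375724) = Add(Mul(2, Mul(I, Pow(695, Rational(1, 2))), 491401), 375724) = Add(Mul(982802, I, Pow(695, Rational(1, 2))), 375724) = Add(375724, Mul(982802, I, Pow(695, Rational(1, 2))))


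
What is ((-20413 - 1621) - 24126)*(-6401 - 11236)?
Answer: 814123920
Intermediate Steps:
((-20413 - 1621) - 24126)*(-6401 - 11236) = (-22034 - 24126)*(-17637) = -46160*(-17637) = 814123920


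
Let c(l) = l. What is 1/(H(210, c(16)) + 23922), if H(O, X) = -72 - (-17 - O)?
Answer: 1/24077 ≈ 4.1533e-5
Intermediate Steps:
H(O, X) = -55 + O (H(O, X) = -72 + (17 + O) = -55 + O)
1/(H(210, c(16)) + 23922) = 1/((-55 + 210) + 23922) = 1/(155 + 23922) = 1/24077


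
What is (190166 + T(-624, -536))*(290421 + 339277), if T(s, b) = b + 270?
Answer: 119579650200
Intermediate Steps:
T(s, b) = 270 + b
(190166 + T(-624, -536))*(290421 + 339277) = (190166 + (270 - 536))*(290421 + 339277) = (190166 - 266)*629698 = 189900*629698 = 119579650200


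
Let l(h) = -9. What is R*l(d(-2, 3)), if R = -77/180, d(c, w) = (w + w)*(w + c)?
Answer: 77/20 ≈ 3.8500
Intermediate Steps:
d(c, w) = 2*w*(c + w) (d(c, w) = (2*w)*(c + w) = 2*w*(c + w))
R = -77/180 (R = -77*1/180 = -77/180 ≈ -0.42778)
R*l(d(-2, 3)) = -77/180*(-9) = 77/20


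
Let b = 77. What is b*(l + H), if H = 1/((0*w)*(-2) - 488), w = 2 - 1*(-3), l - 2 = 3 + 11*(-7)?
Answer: -2705549/488 ≈ -5544.2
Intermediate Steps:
l = -72 (l = 2 + (3 + 11*(-7)) = 2 + (3 - 77) = 2 - 74 = -72)
w = 5 (w = 2 + 3 = 5)
H = -1/488 (H = 1/((0*5)*(-2) - 488) = 1/(0*(-2) - 488) = 1/(0 - 488) = 1/(-488) = -1/488 ≈ -0.0020492)
b*(l + H) = 77*(-72 - 1/488) = 77*(-35137/488) = -2705549/488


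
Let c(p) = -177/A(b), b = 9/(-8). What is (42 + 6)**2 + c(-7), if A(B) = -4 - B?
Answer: 54408/23 ≈ 2365.6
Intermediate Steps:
b = -9/8 (b = 9*(-1/8) = -9/8 ≈ -1.1250)
c(p) = 1416/23 (c(p) = -177/(-4 - 1*(-9/8)) = -177/(-4 + 9/8) = -177/(-23/8) = -177*(-8/23) = 1416/23)
(42 + 6)**2 + c(-7) = (42 + 6)**2 + 1416/23 = 48**2 + 1416/23 = 2304 + 1416/23 = 54408/23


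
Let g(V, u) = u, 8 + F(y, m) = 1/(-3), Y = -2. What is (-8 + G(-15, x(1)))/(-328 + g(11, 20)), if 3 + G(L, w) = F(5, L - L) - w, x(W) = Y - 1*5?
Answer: 37/924 ≈ 0.040043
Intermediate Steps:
F(y, m) = -25/3 (F(y, m) = -8 + 1/(-3) = -8 - ⅓ = -25/3)
x(W) = -7 (x(W) = -2 - 1*5 = -2 - 5 = -7)
G(L, w) = -34/3 - w (G(L, w) = -3 + (-25/3 - w) = -34/3 - w)
(-8 + G(-15, x(1)))/(-328 + g(11, 20)) = (-8 + (-34/3 - 1*(-7)))/(-328 + 20) = (-8 + (-34/3 + 7))/(-308) = (-8 - 13/3)*(-1/308) = -37/3*(-1/308) = 37/924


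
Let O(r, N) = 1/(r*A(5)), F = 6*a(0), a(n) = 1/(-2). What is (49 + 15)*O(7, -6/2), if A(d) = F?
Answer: -64/21 ≈ -3.0476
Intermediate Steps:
a(n) = -½
F = -3 (F = 6*(-½) = -3)
A(d) = -3
O(r, N) = -1/(3*r) (O(r, N) = 1/(r*(-3)) = -⅓/r = -1/(3*r))
(49 + 15)*O(7, -6/2) = (49 + 15)*(-⅓/7) = 64*(-⅓*⅐) = 64*(-1/21) = -64/21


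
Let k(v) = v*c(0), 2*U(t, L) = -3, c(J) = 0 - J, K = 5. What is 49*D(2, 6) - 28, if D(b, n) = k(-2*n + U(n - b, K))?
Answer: -28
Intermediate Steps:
c(J) = -J
U(t, L) = -3/2 (U(t, L) = (½)*(-3) = -3/2)
k(v) = 0 (k(v) = v*(-1*0) = v*0 = 0)
D(b, n) = 0
49*D(2, 6) - 28 = 49*0 - 28 = 0 - 28 = -28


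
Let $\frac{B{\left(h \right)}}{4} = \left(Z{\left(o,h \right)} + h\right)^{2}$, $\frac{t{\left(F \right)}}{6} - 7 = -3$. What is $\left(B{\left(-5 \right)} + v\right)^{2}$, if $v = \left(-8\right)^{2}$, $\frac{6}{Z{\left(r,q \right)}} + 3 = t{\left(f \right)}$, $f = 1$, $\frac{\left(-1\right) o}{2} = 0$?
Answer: $\frac{56130064}{2401} \approx 23378.0$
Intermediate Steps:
$o = 0$ ($o = \left(-2\right) 0 = 0$)
$t{\left(F \right)} = 24$ ($t{\left(F \right)} = 42 + 6 \left(-3\right) = 42 - 18 = 24$)
$Z{\left(r,q \right)} = \frac{2}{7}$ ($Z{\left(r,q \right)} = \frac{6}{-3 + 24} = \frac{6}{21} = 6 \cdot \frac{1}{21} = \frac{2}{7}$)
$B{\left(h \right)} = 4 \left(\frac{2}{7} + h\right)^{2}$
$v = 64$
$\left(B{\left(-5 \right)} + v\right)^{2} = \left(\frac{4 \left(2 + 7 \left(-5\right)\right)^{2}}{49} + 64\right)^{2} = \left(\frac{4 \left(2 - 35\right)^{2}}{49} + 64\right)^{2} = \left(\frac{4 \left(-33\right)^{2}}{49} + 64\right)^{2} = \left(\frac{4}{49} \cdot 1089 + 64\right)^{2} = \left(\frac{4356}{49} + 64\right)^{2} = \left(\frac{7492}{49}\right)^{2} = \frac{56130064}{2401}$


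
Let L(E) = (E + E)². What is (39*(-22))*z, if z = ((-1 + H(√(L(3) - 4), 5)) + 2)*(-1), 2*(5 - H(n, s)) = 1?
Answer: 4719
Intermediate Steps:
L(E) = 4*E² (L(E) = (2*E)² = 4*E²)
H(n, s) = 9/2 (H(n, s) = 5 - ½*1 = 5 - ½ = 9/2)
z = -11/2 (z = ((-1 + 9/2) + 2)*(-1) = (7/2 + 2)*(-1) = (11/2)*(-1) = -11/2 ≈ -5.5000)
(39*(-22))*z = (39*(-22))*(-11/2) = -858*(-11/2) = 4719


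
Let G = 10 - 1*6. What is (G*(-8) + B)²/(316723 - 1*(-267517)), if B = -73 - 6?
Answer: 12321/584240 ≈ 0.021089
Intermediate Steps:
B = -79
G = 4 (G = 10 - 6 = 4)
(G*(-8) + B)²/(316723 - 1*(-267517)) = (4*(-8) - 79)²/(316723 - 1*(-267517)) = (-32 - 79)²/(316723 + 267517) = (-111)²/584240 = 12321*(1/584240) = 12321/584240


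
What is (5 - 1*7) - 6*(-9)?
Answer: 52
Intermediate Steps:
(5 - 1*7) - 6*(-9) = (5 - 7) + 54 = -2 + 54 = 52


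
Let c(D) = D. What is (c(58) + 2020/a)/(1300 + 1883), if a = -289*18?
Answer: 149848/8278983 ≈ 0.018100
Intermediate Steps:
a = -5202
(c(58) + 2020/a)/(1300 + 1883) = (58 + 2020/(-5202))/(1300 + 1883) = (58 + 2020*(-1/5202))/3183 = (58 - 1010/2601)*(1/3183) = (149848/2601)*(1/3183) = 149848/8278983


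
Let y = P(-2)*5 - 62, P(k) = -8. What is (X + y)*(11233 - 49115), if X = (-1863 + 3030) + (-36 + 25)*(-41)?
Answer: -57429112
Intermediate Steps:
X = 1618 (X = 1167 - 11*(-41) = 1167 + 451 = 1618)
y = -102 (y = -8*5 - 62 = -40 - 62 = -102)
(X + y)*(11233 - 49115) = (1618 - 102)*(11233 - 49115) = 1516*(-37882) = -57429112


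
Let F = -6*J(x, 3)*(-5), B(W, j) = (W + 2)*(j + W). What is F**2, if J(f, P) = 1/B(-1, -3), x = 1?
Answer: 225/4 ≈ 56.250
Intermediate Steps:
B(W, j) = (2 + W)*(W + j)
J(f, P) = -1/4 (J(f, P) = 1/((-1)**2 + 2*(-1) + 2*(-3) - 1*(-3)) = 1/(1 - 2 - 6 + 3) = 1/(-4) = -1/4)
F = -15/2 (F = -(-3)*(-5)/2 = -6*5/4 = -15/2 ≈ -7.5000)
F**2 = (-15/2)**2 = 225/4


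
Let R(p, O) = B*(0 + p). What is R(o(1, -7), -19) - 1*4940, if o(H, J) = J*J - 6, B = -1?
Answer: -4983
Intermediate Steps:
o(H, J) = -6 + J² (o(H, J) = J² - 6 = -6 + J²)
R(p, O) = -p (R(p, O) = -(0 + p) = -p)
R(o(1, -7), -19) - 1*4940 = -(-6 + (-7)²) - 1*4940 = -(-6 + 49) - 4940 = -1*43 - 4940 = -43 - 4940 = -4983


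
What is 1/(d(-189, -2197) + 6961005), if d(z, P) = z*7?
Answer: 1/6959682 ≈ 1.4368e-7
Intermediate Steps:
d(z, P) = 7*z
1/(d(-189, -2197) + 6961005) = 1/(7*(-189) + 6961005) = 1/(-1323 + 6961005) = 1/6959682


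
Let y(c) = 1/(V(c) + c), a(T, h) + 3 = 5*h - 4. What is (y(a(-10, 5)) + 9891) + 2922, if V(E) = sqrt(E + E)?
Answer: 307513/24 ≈ 12813.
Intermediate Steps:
V(E) = sqrt(2)*sqrt(E) (V(E) = sqrt(2*E) = sqrt(2)*sqrt(E))
a(T, h) = -7 + 5*h (a(T, h) = -3 + (5*h - 4) = -3 + (-4 + 5*h) = -7 + 5*h)
y(c) = 1/(c + sqrt(2)*sqrt(c)) (y(c) = 1/(sqrt(2)*sqrt(c) + c) = 1/(c + sqrt(2)*sqrt(c)))
(y(a(-10, 5)) + 9891) + 2922 = (1/((-7 + 5*5) + sqrt(2)*sqrt(-7 + 5*5)) + 9891) + 2922 = (1/((-7 + 25) + sqrt(2)*sqrt(-7 + 25)) + 9891) + 2922 = (1/(18 + sqrt(2)*sqrt(18)) + 9891) + 2922 = (1/(18 + sqrt(2)*(3*sqrt(2))) + 9891) + 2922 = (1/(18 + 6) + 9891) + 2922 = (1/24 + 9891) + 2922 = 237385/24 + 2922 = 307513/24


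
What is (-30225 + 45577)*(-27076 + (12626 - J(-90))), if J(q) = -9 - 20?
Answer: -221391192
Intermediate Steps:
J(q) = -29
(-30225 + 45577)*(-27076 + (12626 - J(-90))) = (-30225 + 45577)*(-27076 + (12626 - 1*(-29))) = 15352*(-27076 + (12626 + 29)) = 15352*(-27076 + 12655) = 15352*(-14421) = -221391192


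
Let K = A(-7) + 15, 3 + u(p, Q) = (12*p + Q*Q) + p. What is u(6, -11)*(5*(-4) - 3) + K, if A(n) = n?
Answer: -4500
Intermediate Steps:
u(p, Q) = -3 + Q² + 13*p (u(p, Q) = -3 + ((12*p + Q*Q) + p) = -3 + ((12*p + Q²) + p) = -3 + ((Q² + 12*p) + p) = -3 + (Q² + 13*p) = -3 + Q² + 13*p)
K = 8 (K = -7 + 15 = 8)
u(6, -11)*(5*(-4) - 3) + K = (-3 + (-11)² + 13*6)*(5*(-4) - 3) + 8 = (-3 + 121 + 78)*(-20 - 3) + 8 = 196*(-23) + 8 = -4508 + 8 = -4500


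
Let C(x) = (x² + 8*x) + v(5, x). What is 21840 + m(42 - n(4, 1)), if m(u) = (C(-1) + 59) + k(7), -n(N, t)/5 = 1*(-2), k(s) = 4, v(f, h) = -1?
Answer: 21895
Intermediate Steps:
n(N, t) = 10 (n(N, t) = -5*(-2) = 10)
C(x) = -1 + x² + 8*x (C(x) = (x² + 8*x) - 1 = -1 + x² + 8*x)
m(u) = 55 (m(u) = ((-1 + (-1)² + 8*(-1)) + 59) + 4 = ((-1 + 1 - 8) + 59) + 4 = (-8 + 59) + 4 = 51 + 4 = 55)
21840 + m(42 - n(4, 1)) = 21840 + 55 = 21895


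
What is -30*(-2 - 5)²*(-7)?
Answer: 10290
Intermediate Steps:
-30*(-2 - 5)²*(-7) = -30*(-7)²*(-7) = -30*49*(-7) = -1470*(-7) = 10290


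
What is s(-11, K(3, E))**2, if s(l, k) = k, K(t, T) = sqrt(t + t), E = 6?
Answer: 6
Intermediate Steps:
K(t, T) = sqrt(2)*sqrt(t) (K(t, T) = sqrt(2*t) = sqrt(2)*sqrt(t))
s(-11, K(3, E))**2 = (sqrt(2)*sqrt(3))**2 = (sqrt(6))**2 = 6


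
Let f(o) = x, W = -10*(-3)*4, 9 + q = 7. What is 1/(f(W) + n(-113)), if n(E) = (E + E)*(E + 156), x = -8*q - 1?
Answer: -1/9703 ≈ -0.00010306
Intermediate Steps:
q = -2 (q = -9 + 7 = -2)
x = 15 (x = -8*(-2) - 1 = 16 - 1 = 15)
n(E) = 2*E*(156 + E) (n(E) = (2*E)*(156 + E) = 2*E*(156 + E))
W = 120 (W = 30*4 = 120)
f(o) = 15
1/(f(W) + n(-113)) = 1/(15 + 2*(-113)*(156 - 113)) = 1/(15 + 2*(-113)*43) = 1/(15 - 9718) = 1/(-9703) = -1/9703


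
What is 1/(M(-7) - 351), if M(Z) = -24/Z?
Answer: -7/2433 ≈ -0.0028771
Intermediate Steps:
1/(M(-7) - 351) = 1/(-24/(-7) - 351) = 1/(-24*(-1/7) - 351) = 1/(24/7 - 351) = 1/(-2433/7) = -7/2433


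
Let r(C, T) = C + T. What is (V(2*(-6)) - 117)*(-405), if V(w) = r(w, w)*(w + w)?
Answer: -185895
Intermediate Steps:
V(w) = 4*w**2 (V(w) = (w + w)*(w + w) = (2*w)*(2*w) = 4*w**2)
(V(2*(-6)) - 117)*(-405) = (4*(2*(-6))**2 - 117)*(-405) = (4*(-12)**2 - 117)*(-405) = (4*144 - 117)*(-405) = (576 - 117)*(-405) = 459*(-405) = -185895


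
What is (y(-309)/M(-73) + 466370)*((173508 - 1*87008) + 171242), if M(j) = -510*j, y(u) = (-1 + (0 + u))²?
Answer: 149172918079680/1241 ≈ 1.2020e+11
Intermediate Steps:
y(u) = (-1 + u)²
(y(-309)/M(-73) + 466370)*((173508 - 1*87008) + 171242) = ((-1 - 309)²/((-510*(-73))) + 466370)*((173508 - 1*87008) + 171242) = ((-310)²/37230 + 466370)*((173508 - 87008) + 171242) = (96100*(1/37230) + 466370)*(86500 + 171242) = (9610/3723 + 466370)*257742 = (1736305120/3723)*257742 = 149172918079680/1241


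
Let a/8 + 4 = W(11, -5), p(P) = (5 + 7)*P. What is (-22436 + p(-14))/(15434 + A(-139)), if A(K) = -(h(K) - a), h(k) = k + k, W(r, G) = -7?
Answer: -5651/3906 ≈ -1.4467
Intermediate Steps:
h(k) = 2*k
p(P) = 12*P
a = -88 (a = -32 + 8*(-7) = -32 - 56 = -88)
A(K) = -88 - 2*K (A(K) = -(2*K - 1*(-88)) = -(2*K + 88) = -(88 + 2*K) = -88 - 2*K)
(-22436 + p(-14))/(15434 + A(-139)) = (-22436 + 12*(-14))/(15434 + (-88 - 2*(-139))) = (-22436 - 168)/(15434 + (-88 + 278)) = -22604/(15434 + 190) = -22604/15624 = -22604*1/15624 = -5651/3906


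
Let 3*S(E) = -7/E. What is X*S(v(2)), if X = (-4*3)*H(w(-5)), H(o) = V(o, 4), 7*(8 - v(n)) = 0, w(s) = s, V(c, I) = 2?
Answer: 7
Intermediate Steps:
v(n) = 8 (v(n) = 8 - ⅐*0 = 8 + 0 = 8)
H(o) = 2
X = -24 (X = -4*3*2 = -12*2 = -24)
S(E) = -7/(3*E) (S(E) = (-7/E)/3 = -7/(3*E))
X*S(v(2)) = -(-56)/8 = -24*(-7/24) = 7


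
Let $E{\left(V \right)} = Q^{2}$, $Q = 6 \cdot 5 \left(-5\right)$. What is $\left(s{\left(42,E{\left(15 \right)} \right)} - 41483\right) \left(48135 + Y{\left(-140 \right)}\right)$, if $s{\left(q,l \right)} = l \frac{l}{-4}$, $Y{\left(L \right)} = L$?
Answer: $-6076358164085$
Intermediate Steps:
$Q = -150$ ($Q = 30 \left(-5\right) = -150$)
$E{\left(V \right)} = 22500$ ($E{\left(V \right)} = \left(-150\right)^{2} = 22500$)
$s{\left(q,l \right)} = - \frac{l^{2}}{4}$ ($s{\left(q,l \right)} = l l \left(- \frac{1}{4}\right) = l \left(- \frac{l}{4}\right) = - \frac{l^{2}}{4}$)
$\left(s{\left(42,E{\left(15 \right)} \right)} - 41483\right) \left(48135 + Y{\left(-140 \right)}\right) = \left(- \frac{22500^{2}}{4} - 41483\right) \left(48135 - 140\right) = \left(\left(- \frac{1}{4}\right) 506250000 - 41483\right) 47995 = \left(-126562500 - 41483\right) 47995 = \left(-126603983\right) 47995 = -6076358164085$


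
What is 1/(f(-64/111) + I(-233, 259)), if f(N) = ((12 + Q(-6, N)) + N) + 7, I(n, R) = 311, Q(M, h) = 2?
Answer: 111/36788 ≈ 0.0030173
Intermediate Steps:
f(N) = 21 + N (f(N) = ((12 + 2) + N) + 7 = (14 + N) + 7 = 21 + N)
1/(f(-64/111) + I(-233, 259)) = 1/((21 - 64/111) + 311) = 1/(2267/111 + 311) = 1/(36788/111) = 111/36788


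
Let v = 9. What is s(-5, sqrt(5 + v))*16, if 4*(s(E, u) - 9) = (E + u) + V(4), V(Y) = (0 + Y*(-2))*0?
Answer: 124 + 4*sqrt(14) ≈ 138.97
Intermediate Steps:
V(Y) = 0 (V(Y) = (0 - 2*Y)*0 = -2*Y*0 = 0)
s(E, u) = 9 + E/4 + u/4 (s(E, u) = 9 + ((E + u) + 0)/4 = 9 + (E + u)/4 = 9 + (E/4 + u/4) = 9 + E/4 + u/4)
s(-5, sqrt(5 + v))*16 = (9 + (1/4)*(-5) + sqrt(5 + 9)/4)*16 = (9 - 5/4 + sqrt(14)/4)*16 = (31/4 + sqrt(14)/4)*16 = 124 + 4*sqrt(14)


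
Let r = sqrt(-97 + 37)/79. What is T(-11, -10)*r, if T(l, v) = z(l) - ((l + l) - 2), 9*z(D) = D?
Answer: 410*I*sqrt(15)/711 ≈ 2.2334*I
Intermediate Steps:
z(D) = D/9
T(l, v) = 2 - 17*l/9 (T(l, v) = l/9 - ((l + l) - 2) = l/9 - (2*l - 2) = l/9 - (-2 + 2*l) = l/9 + (2 - 2*l) = 2 - 17*l/9)
r = 2*I*sqrt(15)/79 (r = sqrt(-60)*(1/79) = (2*I*sqrt(15))*(1/79) = 2*I*sqrt(15)/79 ≈ 0.09805*I)
T(-11, -10)*r = (2 - 17/9*(-11))*(2*I*sqrt(15)/79) = (2 + 187/9)*(2*I*sqrt(15)/79) = 205*(2*I*sqrt(15)/79)/9 = 410*I*sqrt(15)/711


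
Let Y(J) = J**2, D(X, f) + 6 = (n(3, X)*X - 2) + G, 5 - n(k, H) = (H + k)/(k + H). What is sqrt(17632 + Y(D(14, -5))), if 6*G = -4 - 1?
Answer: sqrt(714841)/6 ≈ 140.91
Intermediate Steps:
n(k, H) = 4 (n(k, H) = 5 - (H + k)/(k + H) = 5 - (H + k)/(H + k) = 5 - 1*1 = 5 - 1 = 4)
G = -5/6 (G = (-4 - 1)/6 = (1/6)*(-5) = -5/6 ≈ -0.83333)
D(X, f) = -53/6 + 4*X (D(X, f) = -6 + ((4*X - 2) - 5/6) = -6 + ((-2 + 4*X) - 5/6) = -6 + (-17/6 + 4*X) = -53/6 + 4*X)
sqrt(17632 + Y(D(14, -5))) = sqrt(17632 + (-53/6 + 4*14)**2) = sqrt(17632 + (-53/6 + 56)**2) = sqrt(17632 + (283/6)**2) = sqrt(17632 + 80089/36) = sqrt(714841/36) = sqrt(714841)/6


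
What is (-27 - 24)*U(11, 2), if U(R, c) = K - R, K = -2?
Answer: 663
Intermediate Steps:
U(R, c) = -2 - R
(-27 - 24)*U(11, 2) = (-27 - 24)*(-2 - 1*11) = -51*(-2 - 11) = -51*(-13) = 663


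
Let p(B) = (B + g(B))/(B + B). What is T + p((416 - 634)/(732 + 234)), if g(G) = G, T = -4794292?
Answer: -4794291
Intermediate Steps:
p(B) = 1 (p(B) = (B + B)/(B + B) = (2*B)/((2*B)) = (2*B)*(1/(2*B)) = 1)
T + p((416 - 634)/(732 + 234)) = -4794292 + 1 = -4794291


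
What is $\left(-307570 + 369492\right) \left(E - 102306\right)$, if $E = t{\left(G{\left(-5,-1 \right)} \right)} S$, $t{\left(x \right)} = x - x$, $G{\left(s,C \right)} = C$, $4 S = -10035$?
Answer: $-6334992132$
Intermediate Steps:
$S = - \frac{10035}{4}$ ($S = \frac{1}{4} \left(-10035\right) = - \frac{10035}{4} \approx -2508.8$)
$t{\left(x \right)} = 0$
$E = 0$ ($E = 0 \left(- \frac{10035}{4}\right) = 0$)
$\left(-307570 + 369492\right) \left(E - 102306\right) = \left(-307570 + 369492\right) \left(0 - 102306\right) = 61922 \left(0 - 102306\right) = 61922 \left(-102306\right) = -6334992132$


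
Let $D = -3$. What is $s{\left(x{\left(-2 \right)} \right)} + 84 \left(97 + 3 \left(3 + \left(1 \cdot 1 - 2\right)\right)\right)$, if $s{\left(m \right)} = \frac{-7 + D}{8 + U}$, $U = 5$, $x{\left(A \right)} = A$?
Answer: $\frac{112466}{13} \approx 8651.2$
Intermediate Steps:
$s{\left(m \right)} = - \frac{10}{13}$ ($s{\left(m \right)} = \frac{-7 - 3}{8 + 5} = - \frac{10}{13}$)
$s{\left(x{\left(-2 \right)} \right)} + 84 \left(97 + 3 \left(3 + \left(1 \cdot 1 - 2\right)\right)\right) = - \frac{10}{13} + 84 \left(97 + 3 \left(3 + \left(1 \cdot 1 - 2\right)\right)\right) = - \frac{10}{13} + 84 \left(97 + 3 \left(3 + \left(1 - 2\right)\right)\right) = - \frac{10}{13} + 84 \left(97 + 3 \left(3 - 1\right)\right) = - \frac{10}{13} + 84 \left(97 + 3 \cdot 2\right) = - \frac{10}{13} + 84 \left(97 + 6\right) = - \frac{10}{13} + 84 \cdot 103 = - \frac{10}{13} + 8652 = \frac{112466}{13}$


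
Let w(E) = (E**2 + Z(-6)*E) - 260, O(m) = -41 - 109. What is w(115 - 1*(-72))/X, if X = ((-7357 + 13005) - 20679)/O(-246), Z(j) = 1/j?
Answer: 5201675/15031 ≈ 346.06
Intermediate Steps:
O(m) = -150
X = 15031/150 (X = ((-7357 + 13005) - 20679)/(-150) = (5648 - 20679)*(-1/150) = -15031*(-1/150) = 15031/150 ≈ 100.21)
w(E) = -260 + E**2 - E/6 (w(E) = (E**2 + E/(-6)) - 260 = (E**2 - E/6) - 260 = -260 + E**2 - E/6)
w(115 - 1*(-72))/X = (-260 + (115 - 1*(-72))**2 - (115 - 1*(-72))/6)/(15031/150) = (-260 + (115 + 72)**2 - (115 + 72)/6)*(150/15031) = (-260 + 187**2 - 1/6*187)*(150/15031) = (-260 + 34969 - 187/6)*(150/15031) = (208067/6)*(150/15031) = 5201675/15031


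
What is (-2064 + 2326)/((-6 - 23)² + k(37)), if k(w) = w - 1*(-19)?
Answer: 262/897 ≈ 0.29208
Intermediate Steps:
k(w) = 19 + w (k(w) = w + 19 = 19 + w)
(-2064 + 2326)/((-6 - 23)² + k(37)) = (-2064 + 2326)/((-6 - 23)² + (19 + 37)) = 262/((-29)² + 56) = 262/(841 + 56) = 262/897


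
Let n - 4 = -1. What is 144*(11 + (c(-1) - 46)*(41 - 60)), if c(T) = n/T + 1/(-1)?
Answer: 138384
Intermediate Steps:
n = 3 (n = 4 - 1 = 3)
c(T) = -1 + 3/T (c(T) = 3/T + 1/(-1) = 3/T + 1*(-1) = 3/T - 1 = -1 + 3/T)
144*(11 + (c(-1) - 46)*(41 - 60)) = 144*(11 + ((3 - 1*(-1))/(-1) - 46)*(41 - 60)) = 144*(11 + (-(3 + 1) - 46)*(-19)) = 144*(11 + (-1*4 - 46)*(-19)) = 144*(11 + (-4 - 46)*(-19)) = 144*(11 - 50*(-19)) = 144*(11 + 950) = 144*961 = 138384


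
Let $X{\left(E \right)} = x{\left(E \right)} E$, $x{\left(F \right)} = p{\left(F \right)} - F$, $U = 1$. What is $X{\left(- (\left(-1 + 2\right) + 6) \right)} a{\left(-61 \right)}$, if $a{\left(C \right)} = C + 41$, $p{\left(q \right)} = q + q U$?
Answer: $-980$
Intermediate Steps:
$p{\left(q \right)} = 2 q$ ($p{\left(q \right)} = q + q 1 = q + q = 2 q$)
$a{\left(C \right)} = 41 + C$
$x{\left(F \right)} = F$ ($x{\left(F \right)} = 2 F - F = F$)
$X{\left(E \right)} = E^{2}$ ($X{\left(E \right)} = E E = E^{2}$)
$X{\left(- (\left(-1 + 2\right) + 6) \right)} a{\left(-61 \right)} = \left(- (\left(-1 + 2\right) + 6)\right)^{2} \left(41 - 61\right) = \left(- (1 + 6)\right)^{2} \left(-20\right) = \left(\left(-1\right) 7\right)^{2} \left(-20\right) = \left(-7\right)^{2} \left(-20\right) = 49 \left(-20\right) = -980$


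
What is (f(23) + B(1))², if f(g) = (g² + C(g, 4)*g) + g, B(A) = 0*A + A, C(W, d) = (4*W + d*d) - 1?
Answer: 9084196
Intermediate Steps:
C(W, d) = -1 + d² + 4*W (C(W, d) = (4*W + d²) - 1 = (d² + 4*W) - 1 = -1 + d² + 4*W)
B(A) = A (B(A) = 0 + A = A)
f(g) = g + g² + g*(15 + 4*g) (f(g) = (g² + (-1 + 4² + 4*g)*g) + g = (g² + (-1 + 16 + 4*g)*g) + g = (g² + (15 + 4*g)*g) + g = (g² + g*(15 + 4*g)) + g = g + g² + g*(15 + 4*g))
(f(23) + B(1))² = (23*(16 + 5*23) + 1)² = (23*(16 + 115) + 1)² = (23*131 + 1)² = (3013 + 1)² = 3014² = 9084196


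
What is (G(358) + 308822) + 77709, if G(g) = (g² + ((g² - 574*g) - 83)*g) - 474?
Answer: -27198917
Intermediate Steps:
G(g) = -474 + g² + g*(-83 + g² - 574*g) (G(g) = (g² + (-83 + g² - 574*g)*g) - 474 = (g² + g*(-83 + g² - 574*g)) - 474 = -474 + g² + g*(-83 + g² - 574*g))
(G(358) + 308822) + 77709 = ((-474 + 358³ - 573*358² - 83*358) + 308822) + 77709 = ((-474 + 45882712 - 573*128164 - 29714) + 308822) + 77709 = ((-474 + 45882712 - 73437972 - 29714) + 308822) + 77709 = (-27585448 + 308822) + 77709 = -27276626 + 77709 = -27198917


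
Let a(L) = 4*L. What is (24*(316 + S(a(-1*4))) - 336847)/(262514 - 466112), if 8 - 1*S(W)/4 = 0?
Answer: 328495/203598 ≈ 1.6134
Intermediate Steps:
S(W) = 32 (S(W) = 32 - 4*0 = 32 + 0 = 32)
(24*(316 + S(a(-1*4))) - 336847)/(262514 - 466112) = (24*(316 + 32) - 336847)/(262514 - 466112) = (24*348 - 336847)/(-203598) = (8352 - 336847)*(-1/203598) = -328495*(-1/203598) = 328495/203598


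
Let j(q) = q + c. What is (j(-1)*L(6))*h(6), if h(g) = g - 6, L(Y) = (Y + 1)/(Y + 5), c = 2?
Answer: 0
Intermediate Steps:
L(Y) = (1 + Y)/(5 + Y)
h(g) = -6 + g
j(q) = 2 + q (j(q) = q + 2 = 2 + q)
(j(-1)*L(6))*h(6) = ((2 - 1)*((1 + 6)/(5 + 6)))*(-6 + 6) = (1*(7/11))*0 = (7/11)*0 = 0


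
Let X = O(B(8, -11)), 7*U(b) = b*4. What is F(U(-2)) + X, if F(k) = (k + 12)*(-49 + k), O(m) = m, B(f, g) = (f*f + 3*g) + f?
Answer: -24765/49 ≈ -505.41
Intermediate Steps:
U(b) = 4*b/7 (U(b) = (b*4)/7 = (4*b)/7 = 4*b/7)
B(f, g) = f + f**2 + 3*g (B(f, g) = (f**2 + 3*g) + f = f + f**2 + 3*g)
X = 39 (X = 8 + 8**2 + 3*(-11) = 8 + 64 - 33 = 39)
F(k) = (-49 + k)*(12 + k) (F(k) = (12 + k)*(-49 + k) = (-49 + k)*(12 + k))
F(U(-2)) + X = (-588 + ((4/7)*(-2))**2 - 148*(-2)/7) + 39 = (-588 + (-8/7)**2 - 37*(-8/7)) + 39 = (-588 + 64/49 + 296/7) + 39 = -26676/49 + 39 = -24765/49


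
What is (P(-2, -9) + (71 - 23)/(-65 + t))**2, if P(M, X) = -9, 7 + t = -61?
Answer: 1550025/17689 ≈ 87.626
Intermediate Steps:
t = -68 (t = -7 - 61 = -68)
(P(-2, -9) + (71 - 23)/(-65 + t))**2 = (-9 + (71 - 23)/(-65 - 68))**2 = (-9 + 48/(-133))**2 = (-9 + 48*(-1/133))**2 = (-9 - 48/133)**2 = (-1245/133)**2 = 1550025/17689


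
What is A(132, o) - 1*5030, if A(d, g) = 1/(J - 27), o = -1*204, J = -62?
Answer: -447671/89 ≈ -5030.0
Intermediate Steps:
o = -204
A(d, g) = -1/89 (A(d, g) = 1/(-62 - 27) = 1/(-89) = -1/89)
A(132, o) - 1*5030 = -1/89 - 1*5030 = -1/89 - 5030 = -447671/89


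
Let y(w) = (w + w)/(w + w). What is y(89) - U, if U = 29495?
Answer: -29494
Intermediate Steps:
y(w) = 1 (y(w) = (2*w)/((2*w)) = (2*w)*(1/(2*w)) = 1)
y(89) - U = 1 - 1*29495 = 1 - 29495 = -29494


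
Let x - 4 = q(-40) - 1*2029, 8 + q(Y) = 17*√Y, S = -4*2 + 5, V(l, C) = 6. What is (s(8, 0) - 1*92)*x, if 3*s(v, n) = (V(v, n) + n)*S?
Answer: 199234 - 3332*I*√10 ≈ 1.9923e+5 - 10537.0*I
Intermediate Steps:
S = -3 (S = -8 + 5 = -3)
s(v, n) = -6 - n (s(v, n) = ((6 + n)*(-3))/3 = (-18 - 3*n)/3 = -6 - n)
q(Y) = -8 + 17*√Y
x = -2033 + 34*I*√10 (x = 4 + ((-8 + 17*√(-40)) - 1*2029) = 4 + ((-8 + 17*(2*I*√10)) - 2029) = 4 + ((-8 + 34*I*√10) - 2029) = 4 + (-2037 + 34*I*√10) = -2033 + 34*I*√10 ≈ -2033.0 + 107.52*I)
(s(8, 0) - 1*92)*x = ((-6 - 1*0) - 1*92)*(-2033 + 34*I*√10) = ((-6 + 0) - 92)*(-2033 + 34*I*√10) = (-6 - 92)*(-2033 + 34*I*√10) = -98*(-2033 + 34*I*√10) = 199234 - 3332*I*√10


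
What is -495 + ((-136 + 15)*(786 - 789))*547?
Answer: 198066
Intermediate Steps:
-495 + ((-136 + 15)*(786 - 789))*547 = -495 - 121*(-3)*547 = -495 + 363*547 = -495 + 198561 = 198066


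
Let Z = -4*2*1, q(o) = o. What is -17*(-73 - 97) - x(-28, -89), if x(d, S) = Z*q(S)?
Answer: 2178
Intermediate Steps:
Z = -8 (Z = -8*1 = -8)
x(d, S) = -8*S
-17*(-73 - 97) - x(-28, -89) = -17*(-73 - 97) - (-8)*(-89) = -17*(-170) - 1*712 = 2890 - 712 = 2178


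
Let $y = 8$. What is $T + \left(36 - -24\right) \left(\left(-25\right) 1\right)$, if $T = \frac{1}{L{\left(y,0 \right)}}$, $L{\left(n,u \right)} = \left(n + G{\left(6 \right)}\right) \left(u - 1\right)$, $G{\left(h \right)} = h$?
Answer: $- \frac{21001}{14} \approx -1500.1$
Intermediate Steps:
$L{\left(n,u \right)} = \left(-1 + u\right) \left(6 + n\right)$ ($L{\left(n,u \right)} = \left(n + 6\right) \left(u - 1\right) = \left(6 + n\right) \left(-1 + u\right) = \left(-1 + u\right) \left(6 + n\right)$)
$T = - \frac{1}{14}$ ($T = \frac{1}{-6 - 8 + 6 \cdot 0 + 8 \cdot 0} = \frac{1}{-6 - 8 + 0 + 0} = \frac{1}{-14} = - \frac{1}{14} \approx -0.071429$)
$T + \left(36 - -24\right) \left(\left(-25\right) 1\right) = - \frac{1}{14} + \left(36 - -24\right) \left(\left(-25\right) 1\right) = - \frac{1}{14} + \left(36 + 24\right) \left(-25\right) = - \frac{1}{14} + 60 \left(-25\right) = - \frac{1}{14} - 1500 = - \frac{21001}{14}$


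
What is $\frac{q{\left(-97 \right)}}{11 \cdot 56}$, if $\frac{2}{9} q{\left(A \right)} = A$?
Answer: $- \frac{873}{1232} \approx -0.7086$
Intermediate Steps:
$q{\left(A \right)} = \frac{9 A}{2}$
$\frac{q{\left(-97 \right)}}{11 \cdot 56} = \frac{\frac{9}{2} \left(-97\right)}{11 \cdot 56} = - \frac{873}{2 \cdot 616} = \left(- \frac{873}{2}\right) \frac{1}{616} = - \frac{873}{1232}$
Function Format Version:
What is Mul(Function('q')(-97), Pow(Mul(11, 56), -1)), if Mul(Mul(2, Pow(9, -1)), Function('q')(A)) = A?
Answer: Rational(-873, 1232) ≈ -0.70860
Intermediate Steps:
Function('q')(A) = Mul(Rational(9, 2), A)
Mul(Function('q')(-97), Pow(Mul(11, 56), -1)) = Mul(Mul(Rational(9, 2), -97), Pow(Mul(11, 56), -1)) = Mul(Rational(-873, 2), Pow(616, -1)) = Mul(Rational(-873, 2), Rational(1, 616)) = Rational(-873, 1232)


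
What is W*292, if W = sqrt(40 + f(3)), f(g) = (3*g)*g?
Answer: 292*sqrt(67) ≈ 2390.1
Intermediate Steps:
f(g) = 3*g**2
W = sqrt(67) (W = sqrt(40 + 3*3**2) = sqrt(40 + 3*9) = sqrt(40 + 27) = sqrt(67) ≈ 8.1853)
W*292 = sqrt(67)*292 = 292*sqrt(67)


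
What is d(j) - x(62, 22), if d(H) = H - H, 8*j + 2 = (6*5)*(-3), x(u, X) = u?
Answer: -62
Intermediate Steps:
j = -23/2 (j = -¼ + ((6*5)*(-3))/8 = -¼ + (30*(-3))/8 = -¼ + (⅛)*(-90) = -¼ - 45/4 = -23/2 ≈ -11.500)
d(H) = 0
d(j) - x(62, 22) = 0 - 1*62 = 0 - 62 = -62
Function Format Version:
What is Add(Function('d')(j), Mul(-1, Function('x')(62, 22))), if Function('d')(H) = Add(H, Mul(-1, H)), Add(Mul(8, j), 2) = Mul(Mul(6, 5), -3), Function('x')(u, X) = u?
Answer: -62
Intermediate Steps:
j = Rational(-23, 2) (j = Add(Rational(-1, 4), Mul(Rational(1, 8), Mul(Mul(6, 5), -3))) = Add(Rational(-1, 4), Mul(Rational(1, 8), Mul(30, -3))) = Add(Rational(-1, 4), Mul(Rational(1, 8), -90)) = Add(Rational(-1, 4), Rational(-45, 4)) = Rational(-23, 2) ≈ -11.500)
Function('d')(H) = 0
Add(Function('d')(j), Mul(-1, Function('x')(62, 22))) = Add(0, Mul(-1, 62)) = Add(0, -62) = -62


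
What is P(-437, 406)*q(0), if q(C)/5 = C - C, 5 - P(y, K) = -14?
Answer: 0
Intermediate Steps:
P(y, K) = 19 (P(y, K) = 5 - 1*(-14) = 5 + 14 = 19)
q(C) = 0 (q(C) = 5*(C - C) = 5*0 = 0)
P(-437, 406)*q(0) = 19*0 = 0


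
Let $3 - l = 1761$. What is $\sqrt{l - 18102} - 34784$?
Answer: $-34784 + 2 i \sqrt{4965} \approx -34784.0 + 140.93 i$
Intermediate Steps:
$l = -1758$ ($l = 3 - 1761 = -1758$)
$\sqrt{l - 18102} - 34784 = \sqrt{-1758 - 18102} - 34784 = \sqrt{-19860} - 34784 = 2 i \sqrt{4965} - 34784 = -34784 + 2 i \sqrt{4965}$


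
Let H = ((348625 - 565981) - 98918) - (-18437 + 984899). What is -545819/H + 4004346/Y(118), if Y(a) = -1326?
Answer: -65843525829/21806512 ≈ -3019.4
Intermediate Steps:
H = -1282736 (H = (-217356 - 98918) - 1*966462 = -316274 - 966462 = -1282736)
-545819/H + 4004346/Y(118) = -545819/(-1282736) + 4004346/(-1326) = -545819*(-1/1282736) + 4004346*(-1/1326) = 545819/1282736 - 667391/221 = -65843525829/21806512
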